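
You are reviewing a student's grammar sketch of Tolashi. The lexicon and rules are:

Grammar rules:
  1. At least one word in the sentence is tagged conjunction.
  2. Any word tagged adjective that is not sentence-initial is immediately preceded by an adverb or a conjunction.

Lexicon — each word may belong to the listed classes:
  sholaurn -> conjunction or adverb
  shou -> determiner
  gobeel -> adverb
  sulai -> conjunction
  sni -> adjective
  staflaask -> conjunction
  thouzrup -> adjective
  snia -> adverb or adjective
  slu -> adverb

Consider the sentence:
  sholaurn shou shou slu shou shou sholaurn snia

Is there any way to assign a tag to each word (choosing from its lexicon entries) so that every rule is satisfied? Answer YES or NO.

Candidates per position — 1:sholaurn {conjunction,adverb}; 2:shou {determiner}; 3:shou {determiner}; 4:slu {adverb}; 5:shou {determiner}; 6:shou {determiner}; 7:sholaurn {conjunction,adverb}; 8:snia {adverb,adjective}.
One satisfying assignment: adverb determiner determiner adverb determiner determiner conjunction adjective.
Verifying each rule — rule 1 ok; rule 2 ok.

YES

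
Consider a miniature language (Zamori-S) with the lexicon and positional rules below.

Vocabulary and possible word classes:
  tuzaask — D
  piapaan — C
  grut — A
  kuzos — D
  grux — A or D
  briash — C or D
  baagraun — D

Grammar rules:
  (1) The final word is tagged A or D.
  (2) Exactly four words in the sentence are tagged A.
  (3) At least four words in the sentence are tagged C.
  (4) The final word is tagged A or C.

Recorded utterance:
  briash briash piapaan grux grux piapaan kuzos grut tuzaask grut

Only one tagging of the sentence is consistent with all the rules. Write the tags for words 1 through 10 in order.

C C C A A C D A D A

Candidates per position — 1:briash {C,D}; 2:briash {C,D}; 3:piapaan {C}; 4:grux {A,D}; 5:grux {A,D}; 6:piapaan {C}; 7:kuzos {D}; 8:grut {A}; 9:tuzaask {D}; 10:grut {A}.
If word 1 were D, no tagging could satisfy rule 3; so word 1 is C.
If word 2 were D, no tagging could satisfy rule 3; so word 2 is C.
If word 4 were D, no tagging could satisfy rule 2; so word 4 is A.
If word 5 were D, no tagging could satisfy rule 2; so word 5 is A.
The only consistent sequence is: C C C A A C D A D A.
Checking: rule 1 holds; rule 2 holds; rule 3 holds; rule 4 holds.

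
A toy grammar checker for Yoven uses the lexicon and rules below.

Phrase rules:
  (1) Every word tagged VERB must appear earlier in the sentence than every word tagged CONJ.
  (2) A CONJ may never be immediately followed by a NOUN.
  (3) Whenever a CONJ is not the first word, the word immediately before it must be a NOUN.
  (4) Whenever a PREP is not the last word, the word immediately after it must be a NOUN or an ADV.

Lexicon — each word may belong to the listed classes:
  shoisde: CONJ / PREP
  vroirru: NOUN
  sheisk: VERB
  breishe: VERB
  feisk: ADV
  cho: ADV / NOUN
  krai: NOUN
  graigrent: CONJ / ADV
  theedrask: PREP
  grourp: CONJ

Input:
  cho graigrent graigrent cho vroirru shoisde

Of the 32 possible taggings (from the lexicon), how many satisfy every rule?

12

Candidates per position — 1:cho {ADV,NOUN}; 2:graigrent {CONJ,ADV}; 3:graigrent {CONJ,ADV}; 4:cho {ADV,NOUN}; 5:vroirru {NOUN}; 6:shoisde {CONJ,PREP}.
There are 32 candidate sequences in total.
Checking each against the rules leaves 12 sequences.
Count = 12.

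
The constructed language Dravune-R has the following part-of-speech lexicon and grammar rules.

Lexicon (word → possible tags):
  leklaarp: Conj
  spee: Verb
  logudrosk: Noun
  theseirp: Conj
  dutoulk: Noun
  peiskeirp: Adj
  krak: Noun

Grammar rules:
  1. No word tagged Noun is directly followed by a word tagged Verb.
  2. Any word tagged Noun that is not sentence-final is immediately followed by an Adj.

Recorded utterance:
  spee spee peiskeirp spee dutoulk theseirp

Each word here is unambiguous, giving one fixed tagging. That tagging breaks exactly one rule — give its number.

Fixed tagging: Verb Verb Adj Verb Noun Conj.
Applying the rules: R1 pass, R2 fail.
Only rule 2 fails.

2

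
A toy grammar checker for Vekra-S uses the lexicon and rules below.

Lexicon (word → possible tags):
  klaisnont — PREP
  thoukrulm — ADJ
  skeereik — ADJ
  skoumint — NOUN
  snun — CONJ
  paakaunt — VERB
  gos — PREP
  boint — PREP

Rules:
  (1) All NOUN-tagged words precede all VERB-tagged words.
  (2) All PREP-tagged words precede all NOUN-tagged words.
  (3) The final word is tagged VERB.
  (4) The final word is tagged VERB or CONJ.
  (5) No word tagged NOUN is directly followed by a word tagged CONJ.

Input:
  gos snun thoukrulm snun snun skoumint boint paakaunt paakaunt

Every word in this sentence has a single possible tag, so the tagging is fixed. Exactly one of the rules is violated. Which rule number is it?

2

Fixed tagging: PREP CONJ ADJ CONJ CONJ NOUN PREP VERB VERB.
Applying the rules: R1 pass, R2 fail, R3 pass, R4 pass, R5 pass.
Only rule 2 fails.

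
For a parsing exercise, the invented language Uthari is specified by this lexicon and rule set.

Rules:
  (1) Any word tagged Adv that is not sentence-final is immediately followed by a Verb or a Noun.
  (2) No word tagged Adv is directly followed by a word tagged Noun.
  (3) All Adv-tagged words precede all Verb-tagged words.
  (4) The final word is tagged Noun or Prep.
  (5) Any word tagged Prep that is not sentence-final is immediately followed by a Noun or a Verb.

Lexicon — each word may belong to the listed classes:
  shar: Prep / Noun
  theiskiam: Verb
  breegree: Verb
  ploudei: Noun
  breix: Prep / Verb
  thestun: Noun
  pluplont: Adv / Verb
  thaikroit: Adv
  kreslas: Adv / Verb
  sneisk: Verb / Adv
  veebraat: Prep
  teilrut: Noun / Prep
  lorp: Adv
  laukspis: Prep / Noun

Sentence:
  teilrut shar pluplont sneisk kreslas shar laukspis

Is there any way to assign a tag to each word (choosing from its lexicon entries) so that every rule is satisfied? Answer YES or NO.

Candidates per position — 1:teilrut {Noun,Prep}; 2:shar {Prep,Noun}; 3:pluplont {Adv,Verb}; 4:sneisk {Verb,Adv}; 5:kreslas {Adv,Verb}; 6:shar {Prep,Noun}; 7:laukspis {Prep,Noun}.
One satisfying assignment: Prep Noun Verb Verb Verb Noun Prep.
Verifying each rule — rule 1 ok; rule 2 ok; rule 3 ok; rule 4 ok; rule 5 ok.

YES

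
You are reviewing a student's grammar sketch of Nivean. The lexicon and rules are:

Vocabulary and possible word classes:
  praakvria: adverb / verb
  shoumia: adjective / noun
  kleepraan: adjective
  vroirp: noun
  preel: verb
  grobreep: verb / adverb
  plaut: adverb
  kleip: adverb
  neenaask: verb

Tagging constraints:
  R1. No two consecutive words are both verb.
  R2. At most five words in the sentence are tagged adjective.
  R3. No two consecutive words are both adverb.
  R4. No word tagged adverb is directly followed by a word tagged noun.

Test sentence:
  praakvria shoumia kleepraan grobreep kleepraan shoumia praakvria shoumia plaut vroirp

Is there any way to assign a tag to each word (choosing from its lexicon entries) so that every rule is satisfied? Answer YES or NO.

Candidates per position — 1:praakvria {adverb,verb}; 2:shoumia {adjective,noun}; 3:kleepraan {adjective}; 4:grobreep {verb,adverb}; 5:kleepraan {adjective}; 6:shoumia {adjective,noun}; 7:praakvria {adverb,verb}; 8:shoumia {adjective,noun}; 9:plaut {adverb}; 10:vroirp {noun}.
Rule 4 cannot be satisfied by any choice of tags from the lexicon.
So there is no consistent tagging.

NO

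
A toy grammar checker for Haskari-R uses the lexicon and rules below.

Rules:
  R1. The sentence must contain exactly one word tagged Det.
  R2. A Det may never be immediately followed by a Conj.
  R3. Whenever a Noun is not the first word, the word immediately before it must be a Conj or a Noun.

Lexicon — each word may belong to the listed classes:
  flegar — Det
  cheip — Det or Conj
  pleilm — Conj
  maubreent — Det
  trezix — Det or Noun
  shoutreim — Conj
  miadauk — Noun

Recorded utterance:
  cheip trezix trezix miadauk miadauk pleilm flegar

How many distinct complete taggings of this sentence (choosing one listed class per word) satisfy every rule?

Candidates per position — 1:cheip {Det,Conj}; 2:trezix {Det,Noun}; 3:trezix {Det,Noun}; 4:miadauk {Noun}; 5:miadauk {Noun}; 6:pleilm {Conj}; 7:flegar {Det}.
There are 8 candidate sequences in total.
The sequences that satisfy every rule: Conj Noun Noun Noun Noun Conj Det.
Count = 1.

1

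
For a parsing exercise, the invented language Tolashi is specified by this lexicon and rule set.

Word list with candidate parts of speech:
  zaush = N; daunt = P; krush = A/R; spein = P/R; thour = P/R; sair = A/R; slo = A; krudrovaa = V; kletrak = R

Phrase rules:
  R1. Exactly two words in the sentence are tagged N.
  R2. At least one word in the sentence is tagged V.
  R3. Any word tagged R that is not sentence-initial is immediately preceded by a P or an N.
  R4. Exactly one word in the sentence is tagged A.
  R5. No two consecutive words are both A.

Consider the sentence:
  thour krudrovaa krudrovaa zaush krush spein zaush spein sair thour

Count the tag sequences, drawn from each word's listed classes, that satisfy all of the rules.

6

Candidates per position — 1:thour {P,R}; 2:krudrovaa {V}; 3:krudrovaa {V}; 4:zaush {N}; 5:krush {A,R}; 6:spein {P,R}; 7:zaush {N}; 8:spein {P,R}; 9:sair {A,R}; 10:thour {P,R}.
There are 64 candidate sequences in total.
Checking each against the rules leaves 6 sequences.
Count = 6.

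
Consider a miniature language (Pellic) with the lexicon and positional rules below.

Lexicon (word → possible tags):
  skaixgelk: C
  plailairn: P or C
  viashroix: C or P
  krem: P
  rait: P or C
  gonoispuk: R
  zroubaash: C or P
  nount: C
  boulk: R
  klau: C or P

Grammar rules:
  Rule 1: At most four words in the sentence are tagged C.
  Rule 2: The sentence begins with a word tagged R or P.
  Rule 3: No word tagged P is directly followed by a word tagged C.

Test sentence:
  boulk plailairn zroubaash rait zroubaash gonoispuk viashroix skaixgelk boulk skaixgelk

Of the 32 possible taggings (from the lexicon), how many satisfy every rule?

2

Candidates per position — 1:boulk {R}; 2:plailairn {P,C}; 3:zroubaash {C,P}; 4:rait {P,C}; 5:zroubaash {C,P}; 6:gonoispuk {R}; 7:viashroix {C,P}; 8:skaixgelk {C}; 9:boulk {R}; 10:skaixgelk {C}.
There are 32 candidate sequences in total.
The sequences that satisfy every rule: R P P P P R C C R C; R C P P P R C C R C.
Count = 2.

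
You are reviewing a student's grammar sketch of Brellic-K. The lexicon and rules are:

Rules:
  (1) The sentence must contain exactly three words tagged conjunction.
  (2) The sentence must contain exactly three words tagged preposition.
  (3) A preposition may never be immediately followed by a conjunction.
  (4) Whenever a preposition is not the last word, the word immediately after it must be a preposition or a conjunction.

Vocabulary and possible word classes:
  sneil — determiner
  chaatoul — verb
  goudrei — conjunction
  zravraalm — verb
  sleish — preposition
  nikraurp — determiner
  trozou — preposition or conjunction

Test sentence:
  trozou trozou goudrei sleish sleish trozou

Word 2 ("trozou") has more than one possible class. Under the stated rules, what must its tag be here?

Candidates per position — 1:trozou {preposition,conjunction}; 2:trozou {preposition,conjunction}; 3:goudrei {conjunction}; 4:sleish {preposition}; 5:sleish {preposition}; 6:trozou {preposition,conjunction}.
Word 1 cannot be preposition — rule 3 would then fail for every completion. It is conjunction.
Word 2 cannot be preposition — rule 3 would then fail for every completion. It is conjunction.
Word 6 cannot be conjunction — rule 1 would then fail for every completion. It is preposition.
So the tagging must be: conjunction conjunction conjunction preposition preposition preposition.
Checking: rule 1 ok; rule 2 ok; rule 3 ok; rule 4 ok.

conjunction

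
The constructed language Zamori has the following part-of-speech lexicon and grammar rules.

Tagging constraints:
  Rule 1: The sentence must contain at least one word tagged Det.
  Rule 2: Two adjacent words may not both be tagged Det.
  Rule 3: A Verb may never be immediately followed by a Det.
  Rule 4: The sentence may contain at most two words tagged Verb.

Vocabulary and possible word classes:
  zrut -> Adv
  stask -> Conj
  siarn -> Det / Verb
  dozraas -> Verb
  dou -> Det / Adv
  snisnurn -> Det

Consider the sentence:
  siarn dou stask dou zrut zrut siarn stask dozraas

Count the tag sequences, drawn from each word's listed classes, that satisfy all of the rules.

6

Candidates per position — 1:siarn {Det,Verb}; 2:dou {Det,Adv}; 3:stask {Conj}; 4:dou {Det,Adv}; 5:zrut {Adv}; 6:zrut {Adv}; 7:siarn {Det,Verb}; 8:stask {Conj}; 9:dozraas {Verb}.
There are 16 candidate sequences in total.
Checking each against the rules leaves 6 sequences.
Count = 6.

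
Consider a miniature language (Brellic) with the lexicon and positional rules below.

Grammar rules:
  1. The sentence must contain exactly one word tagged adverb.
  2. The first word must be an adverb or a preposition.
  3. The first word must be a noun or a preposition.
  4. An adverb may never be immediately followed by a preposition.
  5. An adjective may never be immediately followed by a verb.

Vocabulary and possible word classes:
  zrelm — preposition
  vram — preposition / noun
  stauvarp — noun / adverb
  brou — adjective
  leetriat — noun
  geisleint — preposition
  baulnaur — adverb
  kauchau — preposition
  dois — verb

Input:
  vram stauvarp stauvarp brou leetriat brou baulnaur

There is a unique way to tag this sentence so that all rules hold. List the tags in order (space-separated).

Candidates per position — 1:vram {preposition,noun}; 2:stauvarp {noun,adverb}; 3:stauvarp {noun,adverb}; 4:brou {adjective}; 5:leetriat {noun}; 6:brou {adjective}; 7:baulnaur {adverb}.
At position 1, choosing noun makes rule 2 impossible to satisfy; hence preposition.
At position 2, choosing adverb makes rule 1 impossible to satisfy; hence noun.
At position 3, choosing adverb makes rule 1 impossible to satisfy; hence noun.
So the tagging must be: preposition noun noun adjective noun adjective adverb.
Rule-by-rule: rule 1 ✓; rule 2 ✓; rule 3 ✓; rule 4 ✓; rule 5 ✓.

preposition noun noun adjective noun adjective adverb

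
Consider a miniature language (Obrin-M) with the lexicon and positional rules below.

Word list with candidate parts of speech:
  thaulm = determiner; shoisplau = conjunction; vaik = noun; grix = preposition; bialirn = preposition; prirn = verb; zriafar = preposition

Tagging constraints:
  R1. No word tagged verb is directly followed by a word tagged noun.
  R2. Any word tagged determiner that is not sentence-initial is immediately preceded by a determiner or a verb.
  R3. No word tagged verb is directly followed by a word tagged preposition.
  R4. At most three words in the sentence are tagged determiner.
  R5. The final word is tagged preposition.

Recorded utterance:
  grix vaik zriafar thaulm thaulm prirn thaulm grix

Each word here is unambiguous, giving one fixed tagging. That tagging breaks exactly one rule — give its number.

Fixed tagging: preposition noun preposition determiner determiner verb determiner preposition.
Rule check: R1 ✓, R2 ✗, R3 ✓, R4 ✓, R5 ✓.
Only rule 2 fails.

2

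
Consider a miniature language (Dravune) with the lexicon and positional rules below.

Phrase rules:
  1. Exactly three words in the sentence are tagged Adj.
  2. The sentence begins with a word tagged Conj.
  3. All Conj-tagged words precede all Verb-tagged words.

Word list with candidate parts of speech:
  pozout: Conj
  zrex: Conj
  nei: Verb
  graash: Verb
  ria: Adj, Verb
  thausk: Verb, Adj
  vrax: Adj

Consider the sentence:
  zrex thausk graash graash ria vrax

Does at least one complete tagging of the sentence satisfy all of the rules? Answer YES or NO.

YES

Candidates per position — 1:zrex {Conj}; 2:thausk {Verb,Adj}; 3:graash {Verb}; 4:graash {Verb}; 5:ria {Adj,Verb}; 6:vrax {Adj}.
One satisfying assignment: Conj Adj Verb Verb Adj Adj.
Rule-by-rule: rule 1 ✓; rule 2 ✓; rule 3 ✓.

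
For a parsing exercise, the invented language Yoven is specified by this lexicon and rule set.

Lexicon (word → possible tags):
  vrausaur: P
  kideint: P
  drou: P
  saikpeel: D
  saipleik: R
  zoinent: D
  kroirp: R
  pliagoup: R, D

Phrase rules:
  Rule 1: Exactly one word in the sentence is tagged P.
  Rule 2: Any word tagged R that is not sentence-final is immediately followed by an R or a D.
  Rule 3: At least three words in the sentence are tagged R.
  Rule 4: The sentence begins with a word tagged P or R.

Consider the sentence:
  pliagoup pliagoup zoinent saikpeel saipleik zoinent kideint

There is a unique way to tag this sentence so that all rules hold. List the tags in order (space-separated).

Candidates per position — 1:pliagoup {R,D}; 2:pliagoup {R,D}; 3:zoinent {D}; 4:saikpeel {D}; 5:saipleik {R}; 6:zoinent {D}; 7:kideint {P}.
Position 1: D is ruled out by rule 3; that leaves R.
Position 2: D is ruled out by rule 3; that leaves R.
The only consistent sequence is: R R D D R D P.
Check: rule 1 satisfied; rule 2 satisfied; rule 3 satisfied; rule 4 satisfied.

R R D D R D P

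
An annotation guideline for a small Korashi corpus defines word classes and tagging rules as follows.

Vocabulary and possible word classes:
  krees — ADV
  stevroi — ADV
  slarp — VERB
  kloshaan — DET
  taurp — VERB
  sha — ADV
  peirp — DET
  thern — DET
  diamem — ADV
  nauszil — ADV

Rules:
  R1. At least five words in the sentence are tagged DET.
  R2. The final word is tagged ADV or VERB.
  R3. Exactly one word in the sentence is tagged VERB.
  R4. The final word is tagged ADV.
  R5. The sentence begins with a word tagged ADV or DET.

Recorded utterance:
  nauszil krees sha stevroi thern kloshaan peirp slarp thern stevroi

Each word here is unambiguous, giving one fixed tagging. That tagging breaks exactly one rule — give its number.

Fixed tagging: ADV ADV ADV ADV DET DET DET VERB DET ADV.
Applying the rules: R1 violated, R2 holds, R3 holds, R4 holds, R5 holds.
Only rule 1 fails.

1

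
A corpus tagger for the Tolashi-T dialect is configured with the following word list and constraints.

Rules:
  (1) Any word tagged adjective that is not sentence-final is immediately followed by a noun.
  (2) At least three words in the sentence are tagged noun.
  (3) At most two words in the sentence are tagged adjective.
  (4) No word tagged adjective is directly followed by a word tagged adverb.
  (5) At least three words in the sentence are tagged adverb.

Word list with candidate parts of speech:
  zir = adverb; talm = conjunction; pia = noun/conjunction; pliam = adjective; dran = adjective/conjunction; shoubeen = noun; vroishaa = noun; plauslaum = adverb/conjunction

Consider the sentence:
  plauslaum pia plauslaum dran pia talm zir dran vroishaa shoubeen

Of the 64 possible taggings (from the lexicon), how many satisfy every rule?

Candidates per position — 1:plauslaum {adverb,conjunction}; 2:pia {noun,conjunction}; 3:plauslaum {adverb,conjunction}; 4:dran {adjective,conjunction}; 5:pia {noun,conjunction}; 6:talm {conjunction}; 7:zir {adverb}; 8:dran {adjective,conjunction}; 9:vroishaa {noun}; 10:shoubeen {noun}.
There are 64 candidate sequences in total.
Checking each against the rules leaves 10 sequences.
Count = 10.

10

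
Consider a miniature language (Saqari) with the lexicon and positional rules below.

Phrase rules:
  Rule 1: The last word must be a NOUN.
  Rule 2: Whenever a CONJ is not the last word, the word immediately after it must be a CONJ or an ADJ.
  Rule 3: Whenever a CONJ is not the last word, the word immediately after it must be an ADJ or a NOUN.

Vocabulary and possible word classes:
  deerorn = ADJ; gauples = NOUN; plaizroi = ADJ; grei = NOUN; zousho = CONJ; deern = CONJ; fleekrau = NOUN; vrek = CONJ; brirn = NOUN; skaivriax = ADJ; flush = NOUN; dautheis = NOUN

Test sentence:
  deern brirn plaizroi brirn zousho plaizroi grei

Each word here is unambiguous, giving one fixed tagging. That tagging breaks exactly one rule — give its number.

2

Fixed tagging: CONJ NOUN ADJ NOUN CONJ ADJ NOUN.
Rule check: R1 holds, R2 violated, R3 holds.
Only rule 2 fails.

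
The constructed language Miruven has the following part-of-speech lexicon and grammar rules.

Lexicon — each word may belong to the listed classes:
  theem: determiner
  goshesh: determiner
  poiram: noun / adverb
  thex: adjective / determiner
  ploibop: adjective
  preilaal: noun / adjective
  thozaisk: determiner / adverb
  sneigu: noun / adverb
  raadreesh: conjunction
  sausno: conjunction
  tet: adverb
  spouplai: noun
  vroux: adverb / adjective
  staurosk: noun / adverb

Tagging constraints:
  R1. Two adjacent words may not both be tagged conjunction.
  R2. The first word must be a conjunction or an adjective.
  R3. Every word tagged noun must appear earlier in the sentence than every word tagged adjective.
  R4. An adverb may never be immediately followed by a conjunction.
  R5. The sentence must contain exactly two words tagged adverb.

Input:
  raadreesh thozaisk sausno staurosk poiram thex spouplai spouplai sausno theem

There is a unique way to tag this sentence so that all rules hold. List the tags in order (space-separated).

Candidates per position — 1:raadreesh {conjunction}; 2:thozaisk {determiner,adverb}; 3:sausno {conjunction}; 4:staurosk {noun,adverb}; 5:poiram {noun,adverb}; 6:thex {adjective,determiner}; 7:spouplai {noun}; 8:spouplai {noun}; 9:sausno {conjunction}; 10:theem {determiner}.
At position 2, choosing adverb makes rule 4 impossible to satisfy; hence determiner.
At position 4, choosing noun makes rule 5 impossible to satisfy; hence adverb.
At position 5, choosing noun makes rule 5 impossible to satisfy; hence adverb.
At position 6, choosing adjective makes rule 3 impossible to satisfy; hence determiner.
The only consistent sequence is: conjunction determiner conjunction adverb adverb determiner noun noun conjunction determiner.
Checking: rule 1 satisfied; rule 2 satisfied; rule 3 satisfied; rule 4 satisfied; rule 5 satisfied.

conjunction determiner conjunction adverb adverb determiner noun noun conjunction determiner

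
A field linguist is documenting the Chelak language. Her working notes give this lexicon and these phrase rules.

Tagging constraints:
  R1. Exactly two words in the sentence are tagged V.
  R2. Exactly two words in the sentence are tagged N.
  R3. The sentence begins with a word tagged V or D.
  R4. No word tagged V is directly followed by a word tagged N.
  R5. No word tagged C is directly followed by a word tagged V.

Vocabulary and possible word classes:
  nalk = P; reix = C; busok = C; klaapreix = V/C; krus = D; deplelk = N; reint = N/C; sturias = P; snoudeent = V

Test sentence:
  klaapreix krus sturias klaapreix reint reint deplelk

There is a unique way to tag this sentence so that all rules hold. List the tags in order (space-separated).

V D P V C N N

Candidates per position — 1:klaapreix {V,C}; 2:krus {D}; 3:sturias {P}; 4:klaapreix {V,C}; 5:reint {N,C}; 6:reint {N,C}; 7:deplelk {N}.
If word 1 were C, no tagging could satisfy rule 1; so word 1 is V.
If word 4 were C, no tagging could satisfy rule 1; so word 4 is V.
If word 5 were N, no tagging could satisfy rule 4; so word 5 is C.
If word 6 were C, no tagging could satisfy rule 2; so word 6 is N.
So the tagging must be: V D P V C N N.
Rule-by-rule: rule 1 ok; rule 2 ok; rule 3 ok; rule 4 ok; rule 5 ok.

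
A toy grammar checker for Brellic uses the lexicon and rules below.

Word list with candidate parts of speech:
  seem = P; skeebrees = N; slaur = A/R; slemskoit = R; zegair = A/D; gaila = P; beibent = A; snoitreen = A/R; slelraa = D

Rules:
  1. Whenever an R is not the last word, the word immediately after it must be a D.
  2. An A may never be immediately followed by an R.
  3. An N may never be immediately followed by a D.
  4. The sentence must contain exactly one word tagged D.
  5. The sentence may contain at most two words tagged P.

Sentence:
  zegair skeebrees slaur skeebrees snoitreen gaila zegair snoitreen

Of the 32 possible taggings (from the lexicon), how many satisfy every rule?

3

Candidates per position — 1:zegair {A,D}; 2:skeebrees {N}; 3:slaur {A,R}; 4:skeebrees {N}; 5:snoitreen {A,R}; 6:gaila {P}; 7:zegair {A,D}; 8:snoitreen {A,R}.
There are 32 candidate sequences in total.
The sequences that satisfy every rule: A N A N A P D A; A N A N A P D R; D N A N A P A A.
Count = 3.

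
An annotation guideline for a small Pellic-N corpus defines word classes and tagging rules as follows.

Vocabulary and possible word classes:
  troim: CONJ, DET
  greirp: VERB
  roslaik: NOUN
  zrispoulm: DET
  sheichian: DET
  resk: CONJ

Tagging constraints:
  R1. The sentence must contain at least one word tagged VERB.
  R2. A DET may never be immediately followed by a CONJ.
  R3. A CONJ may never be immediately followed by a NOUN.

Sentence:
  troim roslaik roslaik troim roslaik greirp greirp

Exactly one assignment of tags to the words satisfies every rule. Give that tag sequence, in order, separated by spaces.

DET NOUN NOUN DET NOUN VERB VERB

Candidates per position — 1:troim {CONJ,DET}; 2:roslaik {NOUN}; 3:roslaik {NOUN}; 4:troim {CONJ,DET}; 5:roslaik {NOUN}; 6:greirp {VERB}; 7:greirp {VERB}.
At position 1, choosing CONJ makes rule 3 impossible to satisfy; hence DET.
At position 4, choosing CONJ makes rule 3 impossible to satisfy; hence DET.
That leaves exactly one tagging: DET NOUN NOUN DET NOUN VERB VERB.
Rule-by-rule: rule 1 holds; rule 2 holds; rule 3 holds.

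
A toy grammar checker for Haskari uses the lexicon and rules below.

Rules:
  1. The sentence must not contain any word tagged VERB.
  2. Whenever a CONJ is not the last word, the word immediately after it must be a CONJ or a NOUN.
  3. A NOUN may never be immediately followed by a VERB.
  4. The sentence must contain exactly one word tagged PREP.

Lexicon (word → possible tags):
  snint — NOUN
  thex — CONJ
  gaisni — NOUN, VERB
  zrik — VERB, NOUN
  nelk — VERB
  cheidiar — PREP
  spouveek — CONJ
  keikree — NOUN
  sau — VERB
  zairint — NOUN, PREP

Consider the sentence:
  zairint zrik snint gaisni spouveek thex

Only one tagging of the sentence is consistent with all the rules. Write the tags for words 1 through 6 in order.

PREP NOUN NOUN NOUN CONJ CONJ

Candidates per position — 1:zairint {NOUN,PREP}; 2:zrik {VERB,NOUN}; 3:snint {NOUN}; 4:gaisni {NOUN,VERB}; 5:spouveek {CONJ}; 6:thex {CONJ}.
If word 1 were NOUN, no tagging could satisfy rule 4; so word 1 is PREP.
If word 2 were VERB, no tagging could satisfy rule 1; so word 2 is NOUN.
If word 4 were VERB, no tagging could satisfy rule 1; so word 4 is NOUN.
The unique satisfying tagging is: PREP NOUN NOUN NOUN CONJ CONJ.
Rule-by-rule: rule 1 holds; rule 2 holds; rule 3 holds; rule 4 holds.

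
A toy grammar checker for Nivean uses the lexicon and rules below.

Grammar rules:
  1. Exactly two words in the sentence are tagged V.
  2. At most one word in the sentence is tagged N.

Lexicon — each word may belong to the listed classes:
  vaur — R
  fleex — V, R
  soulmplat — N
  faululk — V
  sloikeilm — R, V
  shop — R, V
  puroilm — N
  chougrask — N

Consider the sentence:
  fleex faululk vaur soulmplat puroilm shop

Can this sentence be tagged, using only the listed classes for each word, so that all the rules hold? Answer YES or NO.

Candidates per position — 1:fleex {V,R}; 2:faululk {V}; 3:vaur {R}; 4:soulmplat {N}; 5:puroilm {N}; 6:shop {R,V}.
Rule 2 cannot be satisfied by any choice of tags from the lexicon.
So there is no consistent tagging.

NO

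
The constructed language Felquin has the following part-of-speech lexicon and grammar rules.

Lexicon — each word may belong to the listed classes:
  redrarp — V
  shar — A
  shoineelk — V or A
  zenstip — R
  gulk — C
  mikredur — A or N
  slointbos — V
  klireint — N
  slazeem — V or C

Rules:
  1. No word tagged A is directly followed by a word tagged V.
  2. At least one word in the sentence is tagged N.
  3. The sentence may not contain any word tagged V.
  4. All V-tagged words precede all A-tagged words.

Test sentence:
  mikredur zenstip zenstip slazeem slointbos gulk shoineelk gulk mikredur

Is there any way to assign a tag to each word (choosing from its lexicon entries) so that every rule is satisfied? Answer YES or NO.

Candidates per position — 1:mikredur {A,N}; 2:zenstip {R}; 3:zenstip {R}; 4:slazeem {V,C}; 5:slointbos {V}; 6:gulk {C}; 7:shoineelk {V,A}; 8:gulk {C}; 9:mikredur {A,N}.
Rule 3 cannot be satisfied by any choice of tags from the lexicon.
So there is no consistent tagging.

NO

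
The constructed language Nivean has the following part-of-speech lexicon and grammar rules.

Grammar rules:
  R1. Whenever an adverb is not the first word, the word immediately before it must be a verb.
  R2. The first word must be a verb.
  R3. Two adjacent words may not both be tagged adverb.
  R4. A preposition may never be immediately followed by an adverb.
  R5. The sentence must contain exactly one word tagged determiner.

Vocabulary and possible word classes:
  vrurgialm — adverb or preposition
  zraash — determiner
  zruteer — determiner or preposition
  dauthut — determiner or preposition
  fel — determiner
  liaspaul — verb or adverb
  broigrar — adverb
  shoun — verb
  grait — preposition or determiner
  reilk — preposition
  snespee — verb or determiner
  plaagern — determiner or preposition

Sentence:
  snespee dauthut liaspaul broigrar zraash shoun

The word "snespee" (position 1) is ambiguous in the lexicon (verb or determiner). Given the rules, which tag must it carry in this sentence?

verb

Candidates per position — 1:snespee {verb,determiner}; 2:dauthut {determiner,preposition}; 3:liaspaul {verb,adverb}; 4:broigrar {adverb}; 5:zraash {determiner}; 6:shoun {verb}.
Position 1: determiner is ruled out by rule 2; that leaves verb.
Position 2: determiner is ruled out by rule 5; that leaves preposition.
Position 3: adverb is ruled out by rule 1; that leaves verb.
That leaves exactly one tagging: verb preposition verb adverb determiner verb.
Check: rule 1 holds; rule 2 holds; rule 3 holds; rule 4 holds; rule 5 holds.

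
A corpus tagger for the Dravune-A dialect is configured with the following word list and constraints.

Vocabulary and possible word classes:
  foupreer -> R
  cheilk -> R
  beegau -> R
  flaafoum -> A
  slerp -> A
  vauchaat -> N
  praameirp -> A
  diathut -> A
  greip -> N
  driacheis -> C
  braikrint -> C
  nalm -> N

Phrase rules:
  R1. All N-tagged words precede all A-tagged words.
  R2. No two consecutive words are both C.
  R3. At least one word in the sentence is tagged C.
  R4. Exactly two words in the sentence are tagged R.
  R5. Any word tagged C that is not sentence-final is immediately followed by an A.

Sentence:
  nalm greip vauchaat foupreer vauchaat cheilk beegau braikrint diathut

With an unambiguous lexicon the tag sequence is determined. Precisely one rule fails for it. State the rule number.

Fixed tagging: N N N R N R R C A.
Applying the rules: R1 holds, R2 holds, R3 holds, R4 violated, R5 holds.
Only rule 4 fails.

4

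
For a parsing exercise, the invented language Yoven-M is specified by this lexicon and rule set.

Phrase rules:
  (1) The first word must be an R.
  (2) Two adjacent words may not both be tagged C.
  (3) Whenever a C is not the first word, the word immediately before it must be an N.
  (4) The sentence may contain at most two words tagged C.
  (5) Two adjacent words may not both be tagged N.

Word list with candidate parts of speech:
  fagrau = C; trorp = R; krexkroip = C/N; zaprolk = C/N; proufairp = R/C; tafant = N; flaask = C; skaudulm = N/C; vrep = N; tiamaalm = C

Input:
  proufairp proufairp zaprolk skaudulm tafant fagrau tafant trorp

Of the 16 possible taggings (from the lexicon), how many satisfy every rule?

Candidates per position — 1:proufairp {R,C}; 2:proufairp {R,C}; 3:zaprolk {C,N}; 4:skaudulm {N,C}; 5:tafant {N}; 6:fagrau {C}; 7:tafant {N}; 8:trorp {R}.
There are 16 candidate sequences in total.
The sequences that satisfy every rule: R R N C N C N R.
Count = 1.

1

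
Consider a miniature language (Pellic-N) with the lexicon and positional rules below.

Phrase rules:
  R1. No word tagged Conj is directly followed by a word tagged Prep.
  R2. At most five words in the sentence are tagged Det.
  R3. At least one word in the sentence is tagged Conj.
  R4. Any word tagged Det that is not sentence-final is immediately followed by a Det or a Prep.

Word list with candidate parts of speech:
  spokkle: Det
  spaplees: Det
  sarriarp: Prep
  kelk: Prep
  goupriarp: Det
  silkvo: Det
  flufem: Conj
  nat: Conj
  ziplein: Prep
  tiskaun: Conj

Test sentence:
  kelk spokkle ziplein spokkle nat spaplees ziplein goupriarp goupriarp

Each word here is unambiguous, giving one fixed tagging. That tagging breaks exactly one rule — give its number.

4

Fixed tagging: Prep Det Prep Det Conj Det Prep Det Det.
Rule check: R1 pass, R2 pass, R3 pass, R4 fail.
Only rule 4 fails.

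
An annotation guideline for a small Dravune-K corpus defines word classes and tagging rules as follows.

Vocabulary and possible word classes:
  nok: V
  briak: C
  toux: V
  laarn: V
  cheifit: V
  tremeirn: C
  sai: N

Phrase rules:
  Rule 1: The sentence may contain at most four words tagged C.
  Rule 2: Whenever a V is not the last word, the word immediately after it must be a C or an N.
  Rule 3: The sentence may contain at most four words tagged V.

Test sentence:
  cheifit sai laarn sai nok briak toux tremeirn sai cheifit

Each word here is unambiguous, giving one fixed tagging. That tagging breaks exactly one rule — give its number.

3

Fixed tagging: V N V N V C V C N V.
Applying the rules: R1 holds, R2 holds, R3 violated.
Only rule 3 fails.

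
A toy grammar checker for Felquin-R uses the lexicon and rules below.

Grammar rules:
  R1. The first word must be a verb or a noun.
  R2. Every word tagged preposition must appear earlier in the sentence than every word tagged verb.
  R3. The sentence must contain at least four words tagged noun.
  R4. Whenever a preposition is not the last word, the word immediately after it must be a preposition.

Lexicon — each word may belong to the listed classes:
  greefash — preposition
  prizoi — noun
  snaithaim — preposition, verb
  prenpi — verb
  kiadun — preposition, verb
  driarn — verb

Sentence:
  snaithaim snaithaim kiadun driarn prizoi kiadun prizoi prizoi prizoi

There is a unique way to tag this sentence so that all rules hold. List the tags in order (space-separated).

verb verb verb verb noun verb noun noun noun

Candidates per position — 1:snaithaim {preposition,verb}; 2:snaithaim {preposition,verb}; 3:kiadun {preposition,verb}; 4:driarn {verb}; 5:prizoi {noun}; 6:kiadun {preposition,verb}; 7:prizoi {noun}; 8:prizoi {noun}; 9:prizoi {noun}.
Position 1: tagging it preposition would leave rule 1 unsatisfiable, so it must be verb.
Position 2: tagging it preposition would leave rule 2 unsatisfiable, so it must be verb.
Position 3: tagging it preposition would leave rule 2 unsatisfiable, so it must be verb.
Position 6: tagging it preposition would leave rule 2 unsatisfiable, so it must be verb.
So the tagging must be: verb verb verb verb noun verb noun noun noun.
Rule-by-rule: rule 1 holds; rule 2 holds; rule 3 holds; rule 4 holds.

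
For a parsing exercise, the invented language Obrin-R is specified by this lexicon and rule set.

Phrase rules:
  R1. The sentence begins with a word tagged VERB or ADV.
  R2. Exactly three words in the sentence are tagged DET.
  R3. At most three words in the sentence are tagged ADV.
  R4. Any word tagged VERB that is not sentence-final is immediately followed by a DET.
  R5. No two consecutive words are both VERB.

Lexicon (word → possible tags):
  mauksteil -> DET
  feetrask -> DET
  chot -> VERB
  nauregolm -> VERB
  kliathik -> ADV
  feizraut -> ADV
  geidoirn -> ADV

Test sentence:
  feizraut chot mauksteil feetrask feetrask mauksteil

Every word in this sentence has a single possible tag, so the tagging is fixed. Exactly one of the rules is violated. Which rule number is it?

Fixed tagging: ADV VERB DET DET DET DET.
Checking each rule: R1 holds, R2 violated, R3 holds, R4 holds, R5 holds.
Only rule 2 fails.

2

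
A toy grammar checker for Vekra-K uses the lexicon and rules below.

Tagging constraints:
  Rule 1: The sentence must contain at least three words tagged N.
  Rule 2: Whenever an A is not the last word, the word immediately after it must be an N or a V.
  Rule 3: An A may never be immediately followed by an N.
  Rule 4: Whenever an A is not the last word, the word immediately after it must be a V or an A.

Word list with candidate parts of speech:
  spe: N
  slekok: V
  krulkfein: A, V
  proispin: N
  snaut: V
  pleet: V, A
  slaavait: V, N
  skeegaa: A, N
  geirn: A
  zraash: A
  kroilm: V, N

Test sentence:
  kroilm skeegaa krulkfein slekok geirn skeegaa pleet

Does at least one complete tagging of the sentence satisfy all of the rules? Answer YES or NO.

Candidates per position — 1:kroilm {V,N}; 2:skeegaa {A,N}; 3:krulkfein {A,V}; 4:slekok {V}; 5:geirn {A}; 6:skeegaa {A,N}; 7:pleet {V,A}.
Every candidate sequence violates at least one rule; no consistent tagging exists.

NO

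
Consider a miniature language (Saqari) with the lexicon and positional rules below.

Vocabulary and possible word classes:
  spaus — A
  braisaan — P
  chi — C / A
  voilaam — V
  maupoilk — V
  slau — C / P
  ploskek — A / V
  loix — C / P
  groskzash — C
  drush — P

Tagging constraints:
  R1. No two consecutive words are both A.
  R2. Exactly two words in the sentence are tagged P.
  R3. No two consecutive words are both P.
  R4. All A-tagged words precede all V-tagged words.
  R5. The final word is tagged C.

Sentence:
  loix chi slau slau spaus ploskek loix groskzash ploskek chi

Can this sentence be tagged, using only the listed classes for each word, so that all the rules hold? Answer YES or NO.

YES

Candidates per position — 1:loix {C,P}; 2:chi {C,A}; 3:slau {C,P}; 4:slau {C,P}; 5:spaus {A}; 6:ploskek {A,V}; 7:loix {C,P}; 8:groskzash {C}; 9:ploskek {A,V}; 10:chi {C,A}.
One satisfying assignment: C A P C A V P C V C.
Check: rule 1 ok; rule 2 ok; rule 3 ok; rule 4 ok; rule 5 ok.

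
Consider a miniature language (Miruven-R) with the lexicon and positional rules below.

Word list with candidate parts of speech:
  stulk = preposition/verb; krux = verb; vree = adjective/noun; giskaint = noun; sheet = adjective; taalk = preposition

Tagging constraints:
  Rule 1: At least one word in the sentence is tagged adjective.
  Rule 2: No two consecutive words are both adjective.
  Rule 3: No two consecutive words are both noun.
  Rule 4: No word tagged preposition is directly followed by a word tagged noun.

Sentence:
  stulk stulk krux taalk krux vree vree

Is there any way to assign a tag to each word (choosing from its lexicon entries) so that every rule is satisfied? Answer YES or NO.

YES

Candidates per position — 1:stulk {preposition,verb}; 2:stulk {preposition,verb}; 3:krux {verb}; 4:taalk {preposition}; 5:krux {verb}; 6:vree {adjective,noun}; 7:vree {adjective,noun}.
One satisfying assignment: preposition preposition verb preposition verb adjective noun.
Checking: rule 1 ✓; rule 2 ✓; rule 3 ✓; rule 4 ✓.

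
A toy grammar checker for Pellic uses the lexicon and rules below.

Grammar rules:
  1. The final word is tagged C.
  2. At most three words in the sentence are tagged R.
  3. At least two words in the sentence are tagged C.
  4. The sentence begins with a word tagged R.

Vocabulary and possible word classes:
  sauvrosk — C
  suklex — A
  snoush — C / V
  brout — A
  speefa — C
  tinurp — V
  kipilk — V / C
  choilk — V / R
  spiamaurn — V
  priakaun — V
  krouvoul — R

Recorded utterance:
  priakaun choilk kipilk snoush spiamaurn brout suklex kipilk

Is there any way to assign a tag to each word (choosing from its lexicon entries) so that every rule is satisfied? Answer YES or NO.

NO

Candidates per position — 1:priakaun {V}; 2:choilk {V,R}; 3:kipilk {V,C}; 4:snoush {C,V}; 5:spiamaurn {V}; 6:brout {A}; 7:suklex {A}; 8:kipilk {V,C}.
Rule 4 cannot be satisfied by any choice of tags from the lexicon.
So there is no consistent tagging.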